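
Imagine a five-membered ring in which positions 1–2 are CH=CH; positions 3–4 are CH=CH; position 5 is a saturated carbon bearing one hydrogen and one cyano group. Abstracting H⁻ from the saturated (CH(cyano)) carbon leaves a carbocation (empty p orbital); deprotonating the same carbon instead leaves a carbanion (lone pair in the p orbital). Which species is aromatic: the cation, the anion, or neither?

The anion

In either ion the ring is fully conjugated: every atom, including the new sp² carbon, supplies a p orbital.
Cation: 2 × 2 + 0 = 4 π electrons → 4(1), antiaromatic.
Anion: 2 × 2 + 2 = 6 π electrons → 4(1)+2, aromatic.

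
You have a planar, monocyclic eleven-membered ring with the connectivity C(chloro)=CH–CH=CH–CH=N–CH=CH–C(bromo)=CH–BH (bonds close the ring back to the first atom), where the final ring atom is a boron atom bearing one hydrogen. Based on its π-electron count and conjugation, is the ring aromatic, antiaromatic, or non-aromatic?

All ring atoms are sp² and supply a p orbital to the ring (every atom in a ring double bond is sp² and brings one electron to the p orbital; each =N– nitrogen is pyridine-type (lone pair in the sp² plane, one electron in the p orbital); the boron has an empty p orbital); the conjugation is uninterrupted.
Counting π electrons: 5 × 2 = 10 from the double-bond units + 0 from the BH atom = 10.
That gives a 4n+2 count (10, n = 2).

Aromatic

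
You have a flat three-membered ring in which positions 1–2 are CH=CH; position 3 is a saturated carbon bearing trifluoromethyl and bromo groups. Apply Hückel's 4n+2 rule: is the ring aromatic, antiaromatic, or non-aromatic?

Non-aromatic

At the C(trifluoromethyl)(bromo) position, that saturated carbon is sp³ and has no p orbital in the ring π system; the ring's p-orbital overlap is broken there.
A ring that is not fully conjugated cannot be aromatic or antiaromatic regardless of its π-electron count.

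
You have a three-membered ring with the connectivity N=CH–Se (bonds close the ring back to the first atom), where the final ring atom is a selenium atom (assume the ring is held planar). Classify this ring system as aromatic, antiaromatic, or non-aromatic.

Antiaromatic

Every ring atom contributes a p orbital perpendicular to the ring (the double-bond atoms are sp², each contributing one p electron; the doubly-bonded nitrogens are pyridine-type — their lone pairs lie in the ring plane, leaving one electron in the p orbital; the selenium donates one lone pair from its p orbital), so the π system is cyclic and fully conjugated.
π-electron count: 1 × 2 = 2 from the double-bond unit + 2 from the Se atom = 4.
A 4n π count (4, n = 1) in a planar conjugated ring means antiaromatic.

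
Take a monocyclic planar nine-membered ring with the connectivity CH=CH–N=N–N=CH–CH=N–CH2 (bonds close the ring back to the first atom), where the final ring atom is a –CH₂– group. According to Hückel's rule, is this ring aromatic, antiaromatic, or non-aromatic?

Non-aromatic

The CH2 carbon is saturated: the tetrahedral CH₂ carbon is sp³ and has no p orbital in the ring π system. Conjugation is not continuous around the ring.
Hückel's rule only applies to fully conjugated rings, so this one is simply non-aromatic.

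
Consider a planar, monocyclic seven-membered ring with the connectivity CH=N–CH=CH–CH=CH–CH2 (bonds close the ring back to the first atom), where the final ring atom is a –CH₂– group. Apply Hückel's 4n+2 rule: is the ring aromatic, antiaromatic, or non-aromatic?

At the CH2 position, the tetrahedral CH₂ carbon is sp³ and has no p orbital in the ring π system; the ring's p-orbital overlap is broken there.
Broken conjugation rules out both aromaticity and antiaromaticity.

Non-aromatic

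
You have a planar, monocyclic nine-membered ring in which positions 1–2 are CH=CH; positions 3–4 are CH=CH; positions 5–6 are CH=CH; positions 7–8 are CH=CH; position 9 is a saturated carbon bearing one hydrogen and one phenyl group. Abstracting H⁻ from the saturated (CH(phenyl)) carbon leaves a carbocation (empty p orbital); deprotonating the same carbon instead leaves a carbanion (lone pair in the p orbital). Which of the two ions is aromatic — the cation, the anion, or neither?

In both ions every ring atom is sp² and contributes a p orbital, so both rings are fully conjugated.
Cation: 4 × 2 + 0 = 8 π electrons → 4(2), antiaromatic.
Anion: 4 × 2 + 2 = 10 π electrons → 4(2)+2, aromatic.

The anion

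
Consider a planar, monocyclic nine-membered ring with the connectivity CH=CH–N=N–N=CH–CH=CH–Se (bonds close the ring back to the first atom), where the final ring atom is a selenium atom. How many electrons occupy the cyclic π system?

Every ring atom contributes a p orbital perpendicular to the ring (the double-bond atoms are sp², each contributing one p electron; each sp² =N– keeps its lone pair in-plane and puts one electron into the π system; the selenium donates one lone pair from its p orbital), so the π system is cyclic and fully conjugated.
π-electron count: 4 × 2 = 8 from the double-bond units + 2 from the Se atom = 10.

10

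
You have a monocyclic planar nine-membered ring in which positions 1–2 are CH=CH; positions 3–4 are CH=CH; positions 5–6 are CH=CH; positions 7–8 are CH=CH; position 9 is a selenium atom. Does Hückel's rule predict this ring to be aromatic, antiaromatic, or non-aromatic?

Aromatic

All ring atoms are sp² and supply a p orbital to the ring (the double-bond atoms are sp², each contributing one p electron; the selenium donates one lone pair from its p orbital); the conjugation is uninterrupted.
Tallying contributions gives 4 × 2 = 8 from the double-bond units + 2 from the Se atom = 10.
That gives a 4n+2 count (10, n = 2).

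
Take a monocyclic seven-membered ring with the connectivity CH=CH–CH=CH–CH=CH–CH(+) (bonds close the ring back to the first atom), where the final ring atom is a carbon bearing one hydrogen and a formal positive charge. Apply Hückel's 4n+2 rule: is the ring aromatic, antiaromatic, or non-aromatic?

Check conjugation: each doubly-bonded ring atom is sp² with one p-orbital electron; the carbocation has an empty p orbital — every position has a p orbital, so the cyclic π system is continuous.
Tallying contributions gives 3 × 2 = 6 from the double-bond units + 0 from the CH(+) atom = 6.
6 = 4(1) + 2, which satisfies Hückel's 4n+2 rule.
This is the tropylium cation.

Aromatic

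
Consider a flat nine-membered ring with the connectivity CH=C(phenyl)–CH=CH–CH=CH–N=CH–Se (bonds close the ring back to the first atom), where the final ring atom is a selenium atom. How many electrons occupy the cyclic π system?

All ring atoms are sp² and supply a p orbital to the ring (each doubly-bonded ring atom is sp² with one p-orbital electron; each =N– nitrogen is pyridine-type (lone pair in the sp² plane, one electron in the p orbital); the selenium donates one lone pair from its p orbital); the conjugation is uninterrupted.
Counting π electrons: 4 × 2 = 8 from the double-bond units + 2 from the Se atom = 10.

10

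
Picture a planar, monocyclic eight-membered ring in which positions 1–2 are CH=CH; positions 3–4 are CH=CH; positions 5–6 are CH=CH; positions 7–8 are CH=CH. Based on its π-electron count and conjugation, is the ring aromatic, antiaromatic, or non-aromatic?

Antiaromatic

The p orbitals form a continuous loop: each doubly-bonded ring atom is sp² with one p-orbital electron. The ring is fully conjugated.
Tallying contributions gives 4 × 2 = 8 from the 4 double-bond units.
8 = 4(2); a planar, fully conjugated 4n system is antiaromatic.
This is cyclooctatetraene.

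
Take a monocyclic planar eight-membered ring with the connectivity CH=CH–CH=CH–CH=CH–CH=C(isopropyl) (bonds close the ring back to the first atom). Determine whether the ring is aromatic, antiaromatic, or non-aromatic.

Every ring atom contributes a p orbital perpendicular to the ring (the double-bond atoms are sp², each contributing one p electron), so the π system is cyclic and fully conjugated.
Counting π electrons: 4 × 2 = 8 from the 4 double-bond units.
8 = 4(2); a planar, fully conjugated 4n system is antiaromatic.

Antiaromatic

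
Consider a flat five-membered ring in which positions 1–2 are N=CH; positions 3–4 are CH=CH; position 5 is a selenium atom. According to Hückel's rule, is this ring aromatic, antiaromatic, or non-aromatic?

Aromatic

All ring atoms are sp² and supply a p orbital to the ring (the double-bond atoms are sp², each contributing one p electron; the doubly-bonded nitrogens are pyridine-type — their lone pairs lie in the ring plane, leaving one electron in the p orbital; the selenium donates one lone pair from its p orbital); the conjugation is uninterrupted.
π-electron count: 2 × 2 = 4 from the double-bond units + 2 from the Se atom = 6.
Since 6 = 4·1 + 2, the ring meets the 4n+2 criterion.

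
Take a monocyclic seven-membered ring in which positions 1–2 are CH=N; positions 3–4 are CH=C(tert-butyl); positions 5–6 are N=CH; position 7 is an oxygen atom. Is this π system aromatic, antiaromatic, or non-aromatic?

Antiaromatic

The p orbitals form a continuous loop: every atom in a ring double bond is sp² and brings one electron to the p orbital; the doubly-bonded nitrogens are pyridine-type — their lone pairs lie in the ring plane, leaving one electron in the p orbital; the oxygen donates one lone pair from its p orbital. The ring is fully conjugated.
Adding the contributions, 3 × 2 = 6 from the double-bond units + 2 from the O atom = 8.
A 4n π count (8, n = 2) in a planar conjugated ring means antiaromatic.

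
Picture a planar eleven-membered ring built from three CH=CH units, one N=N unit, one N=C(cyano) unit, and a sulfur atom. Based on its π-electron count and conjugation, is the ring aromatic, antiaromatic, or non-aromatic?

Antiaromatic

The p orbitals form a continuous loop: each doubly-bonded ring atom is sp² with one p-orbital electron; each sp² =N– keeps its lone pair in-plane and puts one electron into the π system; the sulfur donates one lone pair from its p orbital. The ring is fully conjugated.
π-electron count: 5 × 2 = 10 from the double-bond units + 2 from the S atom = 12.
12 = 4(3); a planar, fully conjugated 4n system is antiaromatic.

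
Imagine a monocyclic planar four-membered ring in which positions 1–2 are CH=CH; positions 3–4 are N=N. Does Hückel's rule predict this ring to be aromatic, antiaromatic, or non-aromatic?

The p orbitals form a continuous loop: every atom in a ring double bond is sp² and brings one electron to the p orbital; each =N– nitrogen is pyridine-type (lone pair in the sp² plane, one electron in the p orbital). The ring is fully conjugated.
π-electron count: 2 × 2 = 4 from the 2 double-bond units.
With 4 = 4·1 π electrons, Hückel's rule classifies the planar ring as antiaromatic.

Antiaromatic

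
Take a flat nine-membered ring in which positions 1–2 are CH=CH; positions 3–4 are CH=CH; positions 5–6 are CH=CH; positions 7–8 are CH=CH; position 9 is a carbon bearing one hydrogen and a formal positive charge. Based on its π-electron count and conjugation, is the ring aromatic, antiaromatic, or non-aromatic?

All ring atoms are sp² and supply a p orbital to the ring (each doubly-bonded ring atom is sp² with one p-orbital electron; the carbocation has an empty p orbital); the conjugation is uninterrupted.
Tallying contributions gives 4 × 2 = 8 from the double-bond units + 0 from the CH(+) atom = 8.
8 = 4(2); a planar, fully conjugated 4n system is antiaromatic.

Antiaromatic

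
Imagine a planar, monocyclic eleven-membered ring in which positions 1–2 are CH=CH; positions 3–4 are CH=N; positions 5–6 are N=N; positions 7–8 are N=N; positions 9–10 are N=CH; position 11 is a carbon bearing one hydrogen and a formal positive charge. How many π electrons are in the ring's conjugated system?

The p orbitals form a continuous loop: every atom in a ring double bond is sp² and brings one electron to the p orbital; each =N– nitrogen is pyridine-type (lone pair in the sp² plane, one electron in the p orbital); the carbocation has an empty p orbital. The ring is fully conjugated.
Adding the contributions, 5 × 2 = 10 from the double-bond units + 0 from the CH(+) atom = 10.

10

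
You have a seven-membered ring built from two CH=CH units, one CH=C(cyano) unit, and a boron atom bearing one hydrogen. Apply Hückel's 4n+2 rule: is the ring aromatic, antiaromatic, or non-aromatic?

All ring atoms are sp² and supply a p orbital to the ring (each doubly-bonded ring atom is sp² with one p-orbital electron; the boron has an empty p orbital); the conjugation is uninterrupted.
Tallying contributions gives 3 × 2 = 6 from the double-bond units + 0 from the BH atom = 6.
That gives a 4n+2 count (6, n = 1).

Aromatic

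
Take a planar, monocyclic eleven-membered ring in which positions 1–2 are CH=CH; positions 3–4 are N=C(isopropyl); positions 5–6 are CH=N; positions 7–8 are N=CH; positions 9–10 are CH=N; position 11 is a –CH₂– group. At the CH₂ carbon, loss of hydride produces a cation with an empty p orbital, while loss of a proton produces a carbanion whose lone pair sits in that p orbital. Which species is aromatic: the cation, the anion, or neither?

Once that carbon is sp², every ring atom has a p orbital and both ions are fully conjugated.
Cation: 5 × 2 + 0 = 10 π electrons → 4(2)+2, aromatic.
Anion: 5 × 2 + 2 = 12 π electrons → 4(3), antiaromatic.

The cation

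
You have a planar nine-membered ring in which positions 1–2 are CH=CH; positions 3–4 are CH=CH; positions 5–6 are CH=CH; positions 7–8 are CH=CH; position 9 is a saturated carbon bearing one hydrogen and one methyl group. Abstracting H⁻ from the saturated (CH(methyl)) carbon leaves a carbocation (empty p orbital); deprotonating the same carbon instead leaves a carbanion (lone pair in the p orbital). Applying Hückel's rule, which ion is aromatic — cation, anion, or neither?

In both ions every ring atom is sp² and contributes a p orbital, so both rings are fully conjugated.
Cation: 4 × 2 + 0 = 8 π electrons → 4(2), antiaromatic.
Anion: 4 × 2 + 2 = 10 π electrons → 4(2)+2, aromatic.

The anion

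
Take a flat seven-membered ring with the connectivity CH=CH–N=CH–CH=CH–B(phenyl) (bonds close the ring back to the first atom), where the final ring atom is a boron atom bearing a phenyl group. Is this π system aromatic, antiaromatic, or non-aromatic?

Aromatic

All ring atoms are sp² and supply a p orbital to the ring (each doubly-bonded ring atom is sp² with one p-orbital electron; each =N– nitrogen is pyridine-type (lone pair in the sp² plane, one electron in the p orbital); the boron has an empty p orbital); the conjugation is uninterrupted.
π-electron count: 3 × 2 = 6 from the double-bond units + 0 from the B(phenyl) atom = 6.
That gives a 4n+2 count (6, n = 1).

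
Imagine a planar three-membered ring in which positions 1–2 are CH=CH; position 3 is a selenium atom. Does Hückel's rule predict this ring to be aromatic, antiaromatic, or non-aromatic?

Antiaromatic

Check conjugation: every atom in a ring double bond is sp² and brings one electron to the p orbital; the selenium donates one lone pair from its p orbital — every position has a p orbital, so the cyclic π system is continuous.
Counting π electrons: 1 × 2 = 2 from the double-bond unit + 2 from the Se atom = 4.
4 is a 4n count (n = 1), so the planar conjugated ring is antiaromatic.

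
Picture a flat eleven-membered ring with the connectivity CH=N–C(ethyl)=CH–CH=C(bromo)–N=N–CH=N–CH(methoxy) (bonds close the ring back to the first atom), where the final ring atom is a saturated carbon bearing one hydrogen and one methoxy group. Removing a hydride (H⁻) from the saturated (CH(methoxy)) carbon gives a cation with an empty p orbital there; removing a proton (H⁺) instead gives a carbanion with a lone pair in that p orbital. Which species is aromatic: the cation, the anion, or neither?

The cation

Once that carbon is sp², every ring atom has a p orbital and both ions are fully conjugated.
Cation: 5 × 2 + 0 = 10 π electrons → 4(2)+2, aromatic.
Anion: 5 × 2 + 2 = 12 π electrons → 4(3), antiaromatic.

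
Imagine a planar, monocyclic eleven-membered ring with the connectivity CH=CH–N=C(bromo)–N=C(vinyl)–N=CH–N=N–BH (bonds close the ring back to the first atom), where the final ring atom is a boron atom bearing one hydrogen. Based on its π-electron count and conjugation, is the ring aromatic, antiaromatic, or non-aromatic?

Aromatic

The p orbitals form a continuous loop: the double-bond atoms are sp², each contributing one p electron; each =N– nitrogen is pyridine-type (lone pair in the sp² plane, one electron in the p orbital); the boron has an empty p orbital. The ring is fully conjugated.
Tallying contributions gives 5 × 2 = 10 from the double-bond units + 0 from the BH atom = 10.
Since 10 = 4·2 + 2, the ring meets the 4n+2 criterion.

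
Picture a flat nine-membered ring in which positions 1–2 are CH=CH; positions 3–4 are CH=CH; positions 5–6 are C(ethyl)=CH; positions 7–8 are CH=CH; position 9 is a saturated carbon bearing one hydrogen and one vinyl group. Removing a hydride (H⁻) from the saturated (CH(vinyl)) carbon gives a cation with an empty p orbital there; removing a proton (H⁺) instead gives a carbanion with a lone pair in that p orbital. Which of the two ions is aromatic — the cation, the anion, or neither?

Both ions have a continuous loop of p orbitals — each ring atom is sp².
Cation: 4 × 2 + 0 = 8 π electrons → 4(2), antiaromatic.
Anion: 4 × 2 + 2 = 10 π electrons → 4(2)+2, aromatic.

The anion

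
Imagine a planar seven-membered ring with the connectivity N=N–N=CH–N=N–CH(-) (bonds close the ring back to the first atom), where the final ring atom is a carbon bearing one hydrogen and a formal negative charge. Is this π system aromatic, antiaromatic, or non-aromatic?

All ring atoms are sp² and supply a p orbital to the ring (every atom in a ring double bond is sp² and brings one electron to the p orbital; each =N– nitrogen is pyridine-type (lone pair in the sp² plane, one electron in the p orbital); the carbanion's lone pair occupies the p orbital); the conjugation is uninterrupted.
Counting π electrons: 3 × 2 = 6 from the double-bond units + 2 from the CH(-) atom = 8.
8 is a 4n count (n = 2), so the planar conjugated ring is antiaromatic.

Antiaromatic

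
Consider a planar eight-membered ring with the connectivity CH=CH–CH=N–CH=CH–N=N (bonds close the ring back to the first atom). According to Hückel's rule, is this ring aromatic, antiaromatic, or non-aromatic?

Antiaromatic

Check conjugation: every atom in a ring double bond is sp² and brings one electron to the p orbital; each =N– nitrogen is pyridine-type (lone pair in the sp² plane, one electron in the p orbital) — every position has a p orbital, so the cyclic π system is continuous.
Tallying contributions gives 4 × 2 = 8 from the 4 double-bond units.
8 = 4(2); a planar, fully conjugated 4n system is antiaromatic.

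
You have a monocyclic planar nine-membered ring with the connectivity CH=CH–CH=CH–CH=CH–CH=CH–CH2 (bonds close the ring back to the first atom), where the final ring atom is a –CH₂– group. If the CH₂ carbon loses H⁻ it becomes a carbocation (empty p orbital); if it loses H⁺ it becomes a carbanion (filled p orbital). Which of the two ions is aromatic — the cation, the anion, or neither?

The anion

Both ions have a continuous loop of p orbitals — each ring atom is sp².
Cation: 4 × 2 + 0 = 8 π electrons → 4(2), antiaromatic.
Anion: 4 × 2 + 2 = 10 π electrons → 4(2)+2, aromatic.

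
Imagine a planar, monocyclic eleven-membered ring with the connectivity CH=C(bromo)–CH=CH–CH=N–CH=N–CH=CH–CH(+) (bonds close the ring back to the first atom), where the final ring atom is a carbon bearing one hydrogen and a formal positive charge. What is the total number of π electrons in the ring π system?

10

Every ring atom contributes a p orbital perpendicular to the ring (every atom in a ring double bond is sp² and brings one electron to the p orbital; each sp² =N– keeps its lone pair in-plane and puts one electron into the π system; the carbocation has an empty p orbital), so the π system is cyclic and fully conjugated.
π-electron count: 5 × 2 = 10 from the double-bond units + 0 from the CH(+) atom = 10.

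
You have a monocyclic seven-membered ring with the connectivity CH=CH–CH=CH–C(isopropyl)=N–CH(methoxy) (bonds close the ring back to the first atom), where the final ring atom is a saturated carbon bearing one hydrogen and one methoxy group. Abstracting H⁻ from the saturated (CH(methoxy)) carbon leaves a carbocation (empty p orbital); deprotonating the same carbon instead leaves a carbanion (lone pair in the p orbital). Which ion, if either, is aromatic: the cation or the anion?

In both ions every ring atom is sp² and contributes a p orbital, so both rings are fully conjugated.
Cation: 3 × 2 + 0 = 6 π electrons → 4(1)+2, aromatic.
Anion: 3 × 2 + 2 = 8 π electrons → 4(2), antiaromatic.

The cation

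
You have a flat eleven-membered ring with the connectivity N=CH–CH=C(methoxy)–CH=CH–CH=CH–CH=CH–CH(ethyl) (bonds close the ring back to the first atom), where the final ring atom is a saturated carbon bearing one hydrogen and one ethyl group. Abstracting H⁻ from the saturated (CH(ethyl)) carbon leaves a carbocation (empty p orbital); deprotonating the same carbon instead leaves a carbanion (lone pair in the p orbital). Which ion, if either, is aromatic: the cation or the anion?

Once that carbon is sp², every ring atom has a p orbital and both ions are fully conjugated.
Cation: 5 × 2 + 0 = 10 π electrons → 4(2)+2, aromatic.
Anion: 5 × 2 + 2 = 12 π electrons → 4(3), antiaromatic.

The cation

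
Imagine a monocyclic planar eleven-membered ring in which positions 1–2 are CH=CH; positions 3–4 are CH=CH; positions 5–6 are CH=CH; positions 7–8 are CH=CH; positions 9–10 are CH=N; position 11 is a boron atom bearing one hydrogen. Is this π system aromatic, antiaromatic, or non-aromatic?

The p orbitals form a continuous loop: every atom in a ring double bond is sp² and brings one electron to the p orbital; each sp² =N– keeps its lone pair in-plane and puts one electron into the π system; the boron has an empty p orbital. The ring is fully conjugated.
Tallying contributions gives 5 × 2 = 10 from the double-bond units + 0 from the BH atom = 10.
10 = 4(2) + 2, which satisfies Hückel's 4n+2 rule.

Aromatic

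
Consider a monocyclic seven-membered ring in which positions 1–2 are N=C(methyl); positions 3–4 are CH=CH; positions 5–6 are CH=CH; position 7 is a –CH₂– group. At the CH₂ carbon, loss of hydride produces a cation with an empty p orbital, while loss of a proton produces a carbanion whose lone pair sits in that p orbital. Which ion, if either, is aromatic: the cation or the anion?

The cation

In both ions every ring atom is sp² and contributes a p orbital, so both rings are fully conjugated.
Cation: 3 × 2 + 0 = 6 π electrons → 4(1)+2, aromatic.
Anion: 3 × 2 + 2 = 8 π electrons → 4(2), antiaromatic.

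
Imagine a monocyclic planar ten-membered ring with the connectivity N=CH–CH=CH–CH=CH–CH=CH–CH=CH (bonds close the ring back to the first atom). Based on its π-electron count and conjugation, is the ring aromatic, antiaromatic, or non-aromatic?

Aromatic

Check conjugation: the double-bond atoms are sp², each contributing one p electron; each =N– nitrogen is pyridine-type (lone pair in the sp² plane, one electron in the p orbital) — every position has a p orbital, so the cyclic π system is continuous.
Counting π electrons: 5 × 2 = 10 from the 5 double-bond units.
With 10 π electrons (n = 2), the Hückel 4n+2 condition holds.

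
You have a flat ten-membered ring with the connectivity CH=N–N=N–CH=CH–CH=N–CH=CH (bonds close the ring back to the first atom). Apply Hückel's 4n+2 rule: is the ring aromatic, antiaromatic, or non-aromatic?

Aromatic

All ring atoms are sp² and supply a p orbital to the ring (each doubly-bonded ring atom is sp² with one p-orbital electron; the doubly-bonded nitrogens are pyridine-type — their lone pairs lie in the ring plane, leaving one electron in the p orbital); the conjugation is uninterrupted.
π-electron count: 5 × 2 = 10 from the 5 double-bond units.
With 10 π electrons (n = 2), the Hückel 4n+2 condition holds.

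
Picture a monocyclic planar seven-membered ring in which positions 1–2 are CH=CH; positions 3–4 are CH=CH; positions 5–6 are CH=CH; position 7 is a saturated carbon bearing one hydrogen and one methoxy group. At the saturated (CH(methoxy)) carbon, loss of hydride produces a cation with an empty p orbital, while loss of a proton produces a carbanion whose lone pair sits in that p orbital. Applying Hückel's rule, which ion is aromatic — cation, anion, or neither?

The cation

In both ions every ring atom is sp² and contributes a p orbital, so both rings are fully conjugated.
Cation: 3 × 2 + 0 = 6 π electrons → 4(1)+2, aromatic.
Anion: 3 × 2 + 2 = 8 π electrons → 4(2), antiaromatic.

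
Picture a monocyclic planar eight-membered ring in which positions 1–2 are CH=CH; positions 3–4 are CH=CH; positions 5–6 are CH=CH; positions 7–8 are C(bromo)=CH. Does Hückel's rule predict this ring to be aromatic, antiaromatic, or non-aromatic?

Antiaromatic

All ring atoms are sp² and supply a p orbital to the ring (every atom in a ring double bond is sp² and brings one electron to the p orbital); the conjugation is uninterrupted.
Adding the contributions, 4 × 2 = 8 from the 4 double-bond units.
With 8 = 4·2 π electrons, Hückel's rule classifies the planar ring as antiaromatic.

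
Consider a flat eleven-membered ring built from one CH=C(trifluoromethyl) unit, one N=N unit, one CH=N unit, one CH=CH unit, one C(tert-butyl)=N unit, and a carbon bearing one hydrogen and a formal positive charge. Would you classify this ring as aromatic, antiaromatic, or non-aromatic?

Aromatic

Every ring atom contributes a p orbital perpendicular to the ring (the double-bond atoms are sp², each contributing one p electron; the doubly-bonded nitrogens are pyridine-type — their lone pairs lie in the ring plane, leaving one electron in the p orbital; the carbocation has an empty p orbital), so the π system is cyclic and fully conjugated.
π-electron count: 5 × 2 = 10 from the double-bond units + 0 from the CH(+) atom = 10.
That gives a 4n+2 count (10, n = 2).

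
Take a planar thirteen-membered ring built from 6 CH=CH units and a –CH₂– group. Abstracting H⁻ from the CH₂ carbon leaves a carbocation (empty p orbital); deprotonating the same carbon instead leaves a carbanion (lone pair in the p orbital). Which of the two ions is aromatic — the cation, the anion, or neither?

The anion

Both ions have a continuous loop of p orbitals — each ring atom is sp².
Cation: 6 × 2 + 0 = 12 π electrons → 4(3), antiaromatic.
Anion: 6 × 2 + 2 = 14 π electrons → 4(3)+2, aromatic.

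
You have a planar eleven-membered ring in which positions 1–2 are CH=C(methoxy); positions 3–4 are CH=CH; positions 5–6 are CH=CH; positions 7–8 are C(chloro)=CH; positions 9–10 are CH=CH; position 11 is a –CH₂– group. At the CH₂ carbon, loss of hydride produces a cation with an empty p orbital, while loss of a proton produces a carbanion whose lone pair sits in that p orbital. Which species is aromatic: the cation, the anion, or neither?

In either ion the ring is fully conjugated: every atom, including the new sp² carbon, supplies a p orbital.
Cation: 5 × 2 + 0 = 10 π electrons → 4(2)+2, aromatic.
Anion: 5 × 2 + 2 = 12 π electrons → 4(3), antiaromatic.

The cation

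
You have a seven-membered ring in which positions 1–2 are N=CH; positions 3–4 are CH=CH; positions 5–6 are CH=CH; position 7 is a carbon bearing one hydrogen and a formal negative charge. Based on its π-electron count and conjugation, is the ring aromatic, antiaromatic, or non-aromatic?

Check conjugation: each doubly-bonded ring atom is sp² with one p-orbital electron; the doubly-bonded nitrogens are pyridine-type — their lone pairs lie in the ring plane, leaving one electron in the p orbital; the carbanion's lone pair occupies the p orbital — every position has a p orbital, so the cyclic π system is continuous.
Adding the contributions, 3 × 2 = 6 from the double-bond units + 2 from the CH(-) atom = 8.
8 is a 4n count (n = 2), so the planar conjugated ring is antiaromatic.

Antiaromatic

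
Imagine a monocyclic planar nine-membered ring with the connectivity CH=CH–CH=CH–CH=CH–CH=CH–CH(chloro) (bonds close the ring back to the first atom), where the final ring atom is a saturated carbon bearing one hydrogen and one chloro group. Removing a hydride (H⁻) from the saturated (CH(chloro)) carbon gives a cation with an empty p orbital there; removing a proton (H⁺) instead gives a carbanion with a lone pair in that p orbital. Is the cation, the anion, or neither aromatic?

Both ions have a continuous loop of p orbitals — each ring atom is sp².
Cation: 4 × 2 + 0 = 8 π electrons → 4(2), antiaromatic.
Anion: 4 × 2 + 2 = 10 π electrons → 4(2)+2, aromatic.

The anion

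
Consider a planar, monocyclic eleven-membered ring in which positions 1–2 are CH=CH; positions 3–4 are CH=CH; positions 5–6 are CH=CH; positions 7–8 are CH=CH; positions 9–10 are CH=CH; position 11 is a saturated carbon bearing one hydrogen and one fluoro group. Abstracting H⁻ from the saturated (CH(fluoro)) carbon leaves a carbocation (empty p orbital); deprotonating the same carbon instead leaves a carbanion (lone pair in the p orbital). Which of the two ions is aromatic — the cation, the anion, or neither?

Both ions have a continuous loop of p orbitals — each ring atom is sp².
Cation: 5 × 2 + 0 = 10 π electrons → 4(2)+2, aromatic.
Anion: 5 × 2 + 2 = 12 π electrons → 4(3), antiaromatic.

The cation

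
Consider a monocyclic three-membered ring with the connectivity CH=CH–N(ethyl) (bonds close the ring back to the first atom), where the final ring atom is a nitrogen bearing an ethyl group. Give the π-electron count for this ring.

4

Every ring atom contributes a p orbital perpendicular to the ring (the double-bond atoms are sp², each contributing one p electron; the pyrrole-type nitrogen donates its lone pair from the p orbital), so the π system is cyclic and fully conjugated.
Tallying contributions gives 1 × 2 = 2 from the double-bond unit + 2 from the N(ethyl) atom = 4.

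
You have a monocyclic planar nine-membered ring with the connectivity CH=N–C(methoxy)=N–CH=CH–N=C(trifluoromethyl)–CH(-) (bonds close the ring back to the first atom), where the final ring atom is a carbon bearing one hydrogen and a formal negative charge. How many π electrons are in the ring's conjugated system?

10

All ring atoms are sp² and supply a p orbital to the ring (the double-bond atoms are sp², each contributing one p electron; the doubly-bonded nitrogens are pyridine-type — their lone pairs lie in the ring plane, leaving one electron in the p orbital; the carbanion's lone pair occupies the p orbital); the conjugation is uninterrupted.
π-electron count: 4 × 2 = 8 from the double-bond units + 2 from the CH(-) atom = 10.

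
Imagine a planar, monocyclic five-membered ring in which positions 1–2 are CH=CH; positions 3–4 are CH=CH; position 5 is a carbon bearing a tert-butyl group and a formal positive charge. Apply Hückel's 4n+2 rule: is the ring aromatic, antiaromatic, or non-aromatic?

Antiaromatic

Every ring atom contributes a p orbital perpendicular to the ring (the double-bond atoms are sp², each contributing one p electron; the carbocation has an empty p orbital), so the π system is cyclic and fully conjugated.
Counting π electrons: 2 × 2 = 4 from the double-bond units + 0 from the C(tert-butyl)(+) atom = 4.
With 4 = 4·1 π electrons, Hückel's rule classifies the planar ring as antiaromatic.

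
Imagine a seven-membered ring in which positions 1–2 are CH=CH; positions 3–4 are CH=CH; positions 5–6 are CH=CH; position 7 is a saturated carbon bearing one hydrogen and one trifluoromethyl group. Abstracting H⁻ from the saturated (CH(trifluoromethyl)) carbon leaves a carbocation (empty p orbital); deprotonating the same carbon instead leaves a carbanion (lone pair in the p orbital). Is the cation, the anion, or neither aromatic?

In either ion the ring is fully conjugated: every atom, including the new sp² carbon, supplies a p orbital.
Cation: 3 × 2 + 0 = 6 π electrons → 4(1)+2, aromatic.
Anion: 3 × 2 + 2 = 8 π electrons → 4(2), antiaromatic.

The cation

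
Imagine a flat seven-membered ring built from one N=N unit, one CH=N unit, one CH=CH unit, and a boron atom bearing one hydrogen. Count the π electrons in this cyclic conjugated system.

All ring atoms are sp² and supply a p orbital to the ring (the double-bond atoms are sp², each contributing one p electron; each =N– nitrogen is pyridine-type (lone pair in the sp² plane, one electron in the p orbital); the boron has an empty p orbital); the conjugation is uninterrupted.
π-electron count: 3 × 2 = 6 from the double-bond units + 0 from the BH atom = 6.

6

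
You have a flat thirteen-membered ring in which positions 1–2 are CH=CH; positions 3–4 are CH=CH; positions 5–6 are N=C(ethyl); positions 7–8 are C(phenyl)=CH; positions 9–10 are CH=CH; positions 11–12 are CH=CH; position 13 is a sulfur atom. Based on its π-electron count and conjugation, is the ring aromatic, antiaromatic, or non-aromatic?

All ring atoms are sp² and supply a p orbital to the ring (every atom in a ring double bond is sp² and brings one electron to the p orbital; the doubly-bonded nitrogens are pyridine-type — their lone pairs lie in the ring plane, leaving one electron in the p orbital; the sulfur donates one lone pair from its p orbital); the conjugation is uninterrupted.
Counting π electrons: 6 × 2 = 12 from the double-bond units + 2 from the S atom = 14.
That gives a 4n+2 count (14, n = 3).

Aromatic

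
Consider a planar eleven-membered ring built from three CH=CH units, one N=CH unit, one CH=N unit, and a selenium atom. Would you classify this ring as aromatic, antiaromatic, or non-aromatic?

Antiaromatic

The p orbitals form a continuous loop: each doubly-bonded ring atom is sp² with one p-orbital electron; the doubly-bonded nitrogens are pyridine-type — their lone pairs lie in the ring plane, leaving one electron in the p orbital; the selenium donates one lone pair from its p orbital. The ring is fully conjugated.
Counting π electrons: 5 × 2 = 10 from the double-bond units + 2 from the Se atom = 12.
A 4n π count (12, n = 3) in a planar conjugated ring means antiaromatic.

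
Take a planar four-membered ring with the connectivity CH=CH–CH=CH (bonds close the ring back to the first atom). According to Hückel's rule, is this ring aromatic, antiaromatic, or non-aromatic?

Every ring atom contributes a p orbital perpendicular to the ring (the double-bond atoms are sp², each contributing one p electron), so the π system is cyclic and fully conjugated.
Counting π electrons: 2 × 2 = 4 from the 2 double-bond units.
4 is a 4n count (n = 1), so the planar conjugated ring is antiaromatic.

Antiaromatic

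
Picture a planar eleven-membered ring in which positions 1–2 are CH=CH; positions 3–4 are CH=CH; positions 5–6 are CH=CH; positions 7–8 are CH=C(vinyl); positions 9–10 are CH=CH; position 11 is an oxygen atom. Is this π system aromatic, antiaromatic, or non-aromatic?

Antiaromatic

Check conjugation: each doubly-bonded ring atom is sp² with one p-orbital electron; the oxygen donates one lone pair from its p orbital — every position has a p orbital, so the cyclic π system is continuous.
Adding the contributions, 5 × 2 = 10 from the double-bond units + 2 from the O atom = 12.
12 is a 4n count (n = 3), so the planar conjugated ring is antiaromatic.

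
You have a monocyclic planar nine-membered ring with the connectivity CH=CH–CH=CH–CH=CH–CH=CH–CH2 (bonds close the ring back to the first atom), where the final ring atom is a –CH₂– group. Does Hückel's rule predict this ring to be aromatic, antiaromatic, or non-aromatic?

Non-aromatic

At the CH2 position, the tetrahedral CH₂ carbon is sp³ and has no p orbital in the ring π system; the ring's p-orbital overlap is broken there.
Without a continuous loop of overlapping p orbitals the Hückel electron count never comes into play.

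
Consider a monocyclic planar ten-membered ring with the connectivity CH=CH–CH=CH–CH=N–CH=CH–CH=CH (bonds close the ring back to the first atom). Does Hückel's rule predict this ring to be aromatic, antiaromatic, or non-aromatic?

All ring atoms are sp² and supply a p orbital to the ring (each doubly-bonded ring atom is sp² with one p-orbital electron; the doubly-bonded nitrogens are pyridine-type — their lone pairs lie in the ring plane, leaving one electron in the p orbital); the conjugation is uninterrupted.
Adding the contributions, 5 × 2 = 10 from the 5 double-bond units.
With 10 π electrons (n = 2), the Hückel 4n+2 condition holds.

Aromatic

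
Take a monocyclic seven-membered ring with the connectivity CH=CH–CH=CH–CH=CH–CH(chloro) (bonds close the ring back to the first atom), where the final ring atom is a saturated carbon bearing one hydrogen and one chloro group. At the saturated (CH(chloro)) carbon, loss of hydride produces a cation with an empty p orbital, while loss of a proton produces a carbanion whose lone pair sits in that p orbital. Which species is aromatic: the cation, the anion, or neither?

The cation

Both ions have a continuous loop of p orbitals — each ring atom is sp².
Cation: 3 × 2 + 0 = 6 π electrons → 4(1)+2, aromatic.
Anion: 3 × 2 + 2 = 8 π electrons → 4(2), antiaromatic.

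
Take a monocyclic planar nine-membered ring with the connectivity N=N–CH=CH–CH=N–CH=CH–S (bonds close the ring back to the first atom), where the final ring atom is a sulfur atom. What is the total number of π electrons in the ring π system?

10

All ring atoms are sp² and supply a p orbital to the ring (each doubly-bonded ring atom is sp² with one p-orbital electron; each =N– nitrogen is pyridine-type (lone pair in the sp² plane, one electron in the p orbital); the sulfur donates one lone pair from its p orbital); the conjugation is uninterrupted.
π-electron count: 4 × 2 = 8 from the double-bond units + 2 from the S atom = 10.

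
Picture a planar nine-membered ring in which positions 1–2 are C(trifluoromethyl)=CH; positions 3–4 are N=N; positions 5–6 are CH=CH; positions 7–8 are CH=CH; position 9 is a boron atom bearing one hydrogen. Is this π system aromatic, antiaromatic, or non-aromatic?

Antiaromatic

All ring atoms are sp² and supply a p orbital to the ring (every atom in a ring double bond is sp² and brings one electron to the p orbital; each =N– nitrogen is pyridine-type (lone pair in the sp² plane, one electron in the p orbital); the boron has an empty p orbital); the conjugation is uninterrupted.
Counting π electrons: 4 × 2 = 8 from the double-bond units + 0 from the BH atom = 8.
8 = 4(2); a planar, fully conjugated 4n system is antiaromatic.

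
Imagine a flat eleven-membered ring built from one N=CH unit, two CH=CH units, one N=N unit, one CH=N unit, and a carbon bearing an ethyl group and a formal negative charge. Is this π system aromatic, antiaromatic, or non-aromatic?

Antiaromatic

The p orbitals form a continuous loop: the double-bond atoms are sp², each contributing one p electron; each sp² =N– keeps its lone pair in-plane and puts one electron into the π system; the carbanion's lone pair occupies the p orbital. The ring is fully conjugated.
π-electron count: 5 × 2 = 10 from the double-bond units + 2 from the C(ethyl)(-) atom = 12.
A 4n π count (12, n = 3) in a planar conjugated ring means antiaromatic.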